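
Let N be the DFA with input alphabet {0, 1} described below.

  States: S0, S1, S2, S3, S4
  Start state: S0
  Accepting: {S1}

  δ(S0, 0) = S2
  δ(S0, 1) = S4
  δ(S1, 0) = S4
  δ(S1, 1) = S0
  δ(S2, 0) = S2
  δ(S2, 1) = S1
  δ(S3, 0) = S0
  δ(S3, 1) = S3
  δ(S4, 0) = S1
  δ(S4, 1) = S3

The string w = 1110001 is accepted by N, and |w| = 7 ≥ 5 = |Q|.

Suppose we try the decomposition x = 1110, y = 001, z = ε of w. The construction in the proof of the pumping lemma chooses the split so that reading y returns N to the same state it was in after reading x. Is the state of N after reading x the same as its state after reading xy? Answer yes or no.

no

State sequence: S0 -1-> S4 -1-> S3 -1-> S3 -0-> S0 -0-> S2 -0-> S2 -1-> S1

After x (step 4): S0. After xy (step 7): S1.
They differ (S0 ≠ S1), so y is not a cycle from the state after x; this split is not the one the pumping-lemma construction produces, and pumping y need not keep the string in L(N).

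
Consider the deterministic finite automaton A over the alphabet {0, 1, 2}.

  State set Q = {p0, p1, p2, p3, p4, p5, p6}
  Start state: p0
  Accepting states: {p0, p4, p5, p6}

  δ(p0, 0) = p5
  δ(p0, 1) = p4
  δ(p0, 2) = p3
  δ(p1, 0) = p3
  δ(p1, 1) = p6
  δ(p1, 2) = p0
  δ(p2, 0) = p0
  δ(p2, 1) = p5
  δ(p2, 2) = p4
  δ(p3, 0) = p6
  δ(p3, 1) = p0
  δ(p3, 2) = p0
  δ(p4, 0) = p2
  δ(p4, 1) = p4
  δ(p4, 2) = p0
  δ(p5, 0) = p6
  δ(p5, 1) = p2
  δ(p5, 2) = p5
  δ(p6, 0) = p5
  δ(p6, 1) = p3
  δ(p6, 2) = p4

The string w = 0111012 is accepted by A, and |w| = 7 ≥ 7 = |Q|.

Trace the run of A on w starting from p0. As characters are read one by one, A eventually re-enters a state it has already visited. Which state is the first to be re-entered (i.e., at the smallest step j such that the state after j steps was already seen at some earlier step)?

State sequence: p0 -0-> p5 -1-> p2 -1-> p5 -1-> p2 -0-> p0 -1-> p4 -2-> p0
First repeat at step 3: p5 was already visited.

The earliest repeat is at step j = 3: A is in p5, which it already visited at step i = 1.
The DFA has 7 states, so the proof of the pumping lemma guarantees a repeated state among the first 7+1 visited; the segment between the two visits is the pumpable y.

p5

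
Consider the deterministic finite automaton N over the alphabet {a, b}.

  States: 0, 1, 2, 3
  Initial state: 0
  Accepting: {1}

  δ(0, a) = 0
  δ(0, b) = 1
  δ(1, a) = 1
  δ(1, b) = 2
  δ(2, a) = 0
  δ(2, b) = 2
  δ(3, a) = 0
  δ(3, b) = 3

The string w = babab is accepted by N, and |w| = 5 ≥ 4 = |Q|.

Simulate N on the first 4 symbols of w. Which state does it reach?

0

Run of N on the first 4 characters of w = b a b a:
  step 0: 0  (start)
  step 1: 1  (read b: 0→1)
  step 2: 1  (read a: 1→1)
  step 3: 2  (read b: 1→2)
  step 4: 0  (read a: 2→0)

After reading 4 characters, N is in state 0.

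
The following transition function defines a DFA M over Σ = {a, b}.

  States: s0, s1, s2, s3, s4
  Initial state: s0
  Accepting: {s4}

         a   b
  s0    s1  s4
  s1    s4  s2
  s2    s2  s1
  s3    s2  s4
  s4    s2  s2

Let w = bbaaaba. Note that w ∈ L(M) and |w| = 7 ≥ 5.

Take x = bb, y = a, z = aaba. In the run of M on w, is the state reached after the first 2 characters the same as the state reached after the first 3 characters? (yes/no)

yes

Run of M on the first 3 characters of w = b b a:
  step 0: s0  (start)
  step 1: s4  (read b: s0→s4)
  step 2: s2  (read b: s4→s2)
  step 3: s2  (read a: s2→s2)

After x (step 2): s2. After xy (step 3): s2.
They match, so y = a drives M around a cycle from s2 back to itself; pumping y any number of times keeps M in s2 before reading z, and xyⁱz ∈ L(M) for every i ≥ 0.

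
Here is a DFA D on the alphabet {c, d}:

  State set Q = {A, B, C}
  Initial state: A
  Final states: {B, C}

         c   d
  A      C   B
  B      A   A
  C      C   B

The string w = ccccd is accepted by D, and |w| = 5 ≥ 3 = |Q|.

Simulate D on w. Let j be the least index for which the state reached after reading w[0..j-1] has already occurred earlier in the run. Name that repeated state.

State sequence: A -c-> C -c-> C -c-> C -c-> C -d-> B
First repeat at step 2: C was already visited.

The earliest repeat is at step j = 2: D is in C, which it already visited at step i = 1.
The DFA has 3 states, so the proof of the pumping lemma guarantees a repeated state among the first 3+1 visited; the segment between the two visits is the pumpable y.

C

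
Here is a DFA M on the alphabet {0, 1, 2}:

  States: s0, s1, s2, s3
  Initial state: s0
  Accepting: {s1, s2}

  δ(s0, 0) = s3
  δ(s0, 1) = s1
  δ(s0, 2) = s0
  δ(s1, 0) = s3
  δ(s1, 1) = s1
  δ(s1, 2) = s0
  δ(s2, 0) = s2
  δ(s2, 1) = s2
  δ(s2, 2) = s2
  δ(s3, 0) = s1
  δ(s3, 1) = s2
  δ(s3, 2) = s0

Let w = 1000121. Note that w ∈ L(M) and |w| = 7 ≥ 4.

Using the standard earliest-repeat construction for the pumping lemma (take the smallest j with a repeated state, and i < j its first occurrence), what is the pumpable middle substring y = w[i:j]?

00

Run of M on w = 1 0 0 0 1 2 1:
  step 0: s0  (start)
  step 1: s1  (read 1: s0→s1)
  step 2: s3  (read 0: s1→s3)
  step 3: s1  (read 0: s3→s1)   ← first repeat (s1 seen earlier)
  step 4: s3  (read 0: s1→s3)
  step 5: s2  (read 1: s3→s2)
  step 6: s2  (read 2: s2→s2)
  step 7: s2  (read 1: s2→s2)

So i = 1, j = 3, giving x = w[0:1] = 1, y = w[1:3] = 00, z = w[3:7] = 0121.
Check: |xy| = 3 ≤ 4 and |y| = 2 ≥ 1. Reading y takes M from s1 back to s1, so every xyⁱz is accepted.
With |Q| = 4, pigeonhole forces a state repeat no later than step 4; the substring read between the first and second visits to that state can be pumped.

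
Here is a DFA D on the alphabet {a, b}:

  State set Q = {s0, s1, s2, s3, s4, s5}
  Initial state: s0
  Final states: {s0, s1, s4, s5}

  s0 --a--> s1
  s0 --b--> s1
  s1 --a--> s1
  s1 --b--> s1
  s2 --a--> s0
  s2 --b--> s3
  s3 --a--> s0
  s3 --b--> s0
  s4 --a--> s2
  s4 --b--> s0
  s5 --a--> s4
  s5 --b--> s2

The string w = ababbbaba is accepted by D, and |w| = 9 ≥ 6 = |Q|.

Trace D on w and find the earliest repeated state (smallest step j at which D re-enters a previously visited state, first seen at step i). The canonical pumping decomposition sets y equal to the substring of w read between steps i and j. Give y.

b

State sequence: s0 -a-> s1 -b-> s1 -a-> s1 -b-> s1 -b-> s1 -b-> s1 -a-> s1 -b-> s1 -a-> s1
First repeat at step 2: s1 was already visited.

So i = 1, j = 2, giving x = w[0:1] = a, y = w[1:2] = b, z = w[2:9] = abbbaba.
Check: |xy| = 2 ≤ 6 and |y| = 1 ≥ 1. Reading y takes D from s1 back to s1, so every xyⁱz is accepted.
Since D has 6 states, any run of length ≥ 6 visits 6+1 states, so by pigeonhole some state repeats within the first 6 steps — that repeat gives the pumpable loop.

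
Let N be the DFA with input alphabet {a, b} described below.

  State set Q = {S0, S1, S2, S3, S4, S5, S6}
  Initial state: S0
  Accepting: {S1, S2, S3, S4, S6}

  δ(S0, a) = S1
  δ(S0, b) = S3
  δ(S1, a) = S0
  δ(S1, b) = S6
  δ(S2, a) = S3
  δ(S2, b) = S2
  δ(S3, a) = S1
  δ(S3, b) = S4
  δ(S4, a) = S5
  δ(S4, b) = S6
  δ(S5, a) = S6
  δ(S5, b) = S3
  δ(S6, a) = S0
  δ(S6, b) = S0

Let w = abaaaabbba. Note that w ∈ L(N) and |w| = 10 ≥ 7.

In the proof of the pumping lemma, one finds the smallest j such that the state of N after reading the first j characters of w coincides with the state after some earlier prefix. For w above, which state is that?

State sequence: S0 -a-> S1 -b-> S6 -a-> S0 -a-> S1 -a-> S0 -a-> S1 -b-> S6 -b-> S0 -b-> S3 -a-> S1
First repeat at step 3: S0 was already visited.

The earliest repeat is at step j = 3: N is in S0, which it already visited at step i = 0.

S0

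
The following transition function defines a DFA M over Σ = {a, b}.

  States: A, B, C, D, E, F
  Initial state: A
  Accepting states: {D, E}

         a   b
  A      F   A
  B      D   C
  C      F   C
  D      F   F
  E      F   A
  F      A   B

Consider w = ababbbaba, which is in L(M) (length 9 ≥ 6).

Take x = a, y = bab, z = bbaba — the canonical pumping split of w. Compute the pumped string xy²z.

xy^2z = a·bab·bab·bbaba = ababbabbbaba.
Reading y = bab takes M from F back to F, so after x·y·y the machine is still in F, and z then leads to the accepting state D. Hence ababbabbbaba ∈ L(M).

ababbabbbaba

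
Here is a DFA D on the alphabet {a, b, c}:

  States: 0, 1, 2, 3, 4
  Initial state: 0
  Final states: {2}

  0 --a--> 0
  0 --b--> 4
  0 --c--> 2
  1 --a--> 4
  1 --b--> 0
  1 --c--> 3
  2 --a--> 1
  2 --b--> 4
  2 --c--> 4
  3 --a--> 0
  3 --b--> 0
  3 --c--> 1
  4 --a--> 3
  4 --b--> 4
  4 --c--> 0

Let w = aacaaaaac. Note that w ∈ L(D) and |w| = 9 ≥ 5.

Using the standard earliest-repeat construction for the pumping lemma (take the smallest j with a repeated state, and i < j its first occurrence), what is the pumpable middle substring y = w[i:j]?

Run of D on w = a a c a a a a a c:
  step 0: 0  (start)
  step 1: 0  (read a: 0→0)   ← first repeat (0 seen earlier)
  step 2: 0  (read a: 0→0)
  step 3: 2  (read c: 0→2)
  step 4: 1  (read a: 2→1)
  step 5: 4  (read a: 1→4)
  step 6: 3  (read a: 4→3)
  step 7: 0  (read a: 3→0)
  step 8: 0  (read a: 0→0)
  step 9: 2  (read c: 0→2)

So i = 0, j = 1, giving x = w[0:0] = ε, y = w[0:1] = a, z = w[1:9] = acaaaaac.
Check: |xy| = 1 ≤ 5 and |y| = 1 ≥ 1. Reading y takes D from 0 back to 0, so every xyⁱz is accepted.

a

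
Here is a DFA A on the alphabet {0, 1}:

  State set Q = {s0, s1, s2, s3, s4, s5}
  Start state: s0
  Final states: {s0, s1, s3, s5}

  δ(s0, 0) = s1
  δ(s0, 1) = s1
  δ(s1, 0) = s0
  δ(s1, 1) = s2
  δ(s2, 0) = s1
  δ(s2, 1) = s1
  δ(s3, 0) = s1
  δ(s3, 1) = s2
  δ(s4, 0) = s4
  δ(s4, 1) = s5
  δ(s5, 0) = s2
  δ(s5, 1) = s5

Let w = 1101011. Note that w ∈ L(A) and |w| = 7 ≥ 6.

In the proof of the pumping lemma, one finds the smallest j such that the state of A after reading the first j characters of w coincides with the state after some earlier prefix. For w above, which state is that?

s1

State sequence: s0 -1-> s1 -1-> s2 -0-> s1 -1-> s2 -0-> s1 -1-> s2 -1-> s1
First repeat at step 3: s1 was already visited.

The earliest repeat is at step j = 3: A is in s1, which it already visited at step i = 1.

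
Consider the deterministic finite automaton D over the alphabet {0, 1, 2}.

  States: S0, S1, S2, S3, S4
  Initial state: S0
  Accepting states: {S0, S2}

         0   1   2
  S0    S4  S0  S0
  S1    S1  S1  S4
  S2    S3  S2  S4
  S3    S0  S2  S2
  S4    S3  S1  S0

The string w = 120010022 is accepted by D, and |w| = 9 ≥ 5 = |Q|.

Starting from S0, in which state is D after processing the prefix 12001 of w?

S2

State sequence: S0 -1-> S0 -2-> S0 -0-> S4 -0-> S3 -1-> S2

After reading 5 characters, D is in state S2.
(This kind of state-tracing is the core of the pumping-lemma construction: with 5 states, pigeonhole forces a repeat within the first 5 steps.)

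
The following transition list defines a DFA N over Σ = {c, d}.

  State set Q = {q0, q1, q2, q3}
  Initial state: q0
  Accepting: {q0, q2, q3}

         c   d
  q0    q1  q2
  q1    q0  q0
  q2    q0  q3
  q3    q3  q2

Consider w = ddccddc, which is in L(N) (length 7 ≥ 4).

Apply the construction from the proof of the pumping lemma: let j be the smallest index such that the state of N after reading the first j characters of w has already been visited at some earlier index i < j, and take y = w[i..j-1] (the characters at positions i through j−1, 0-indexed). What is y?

c

Run of N on w = d d c c d d c:
  step 0: q0  (start)
  step 1: q2  (read d: q0→q2)
  step 2: q3  (read d: q2→q3)
  step 3: q3  (read c: q3→q3)   ← first repeat (q3 seen earlier)
  step 4: q3  (read c: q3→q3)
  step 5: q2  (read d: q3→q2)
  step 6: q3  (read d: q2→q3)
  step 7: q3  (read c: q3→q3)

So i = 2, j = 3, giving x = w[0:2] = dd, y = w[2:3] = c, z = w[3:7] = cddc.
Check: |xy| = 3 ≤ 4 and |y| = 1 ≥ 1. Reading y takes N from q3 back to q3, so every xyⁱz is accepted.
Since N has 4 states, any run of length ≥ 4 visits 4+1 states, so by pigeonhole some state repeats within the first 4 steps — that repeat gives the pumpable loop.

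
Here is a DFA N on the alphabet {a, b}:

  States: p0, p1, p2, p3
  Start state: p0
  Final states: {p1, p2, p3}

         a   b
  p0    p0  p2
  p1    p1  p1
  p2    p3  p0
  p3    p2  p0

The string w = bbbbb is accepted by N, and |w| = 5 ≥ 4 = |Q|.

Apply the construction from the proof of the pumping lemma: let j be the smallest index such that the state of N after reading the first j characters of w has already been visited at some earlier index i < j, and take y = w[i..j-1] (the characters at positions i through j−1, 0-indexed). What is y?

bb

Run of N on w = b b b b b:
  step 0: p0  (start)
  step 1: p2  (read b: p0→p2)
  step 2: p0  (read b: p2→p0)   ← first repeat (p0 seen earlier)
  step 3: p2  (read b: p0→p2)
  step 4: p0  (read b: p2→p0)
  step 5: p2  (read b: p0→p2)

So i = 0, j = 2, giving x = w[0:0] = ε, y = w[0:2] = bb, z = w[2:5] = bbb.
Check: |xy| = 2 ≤ 4 and |y| = 2 ≥ 1. Reading y takes N from p0 back to p0, so every xyⁱz is accepted.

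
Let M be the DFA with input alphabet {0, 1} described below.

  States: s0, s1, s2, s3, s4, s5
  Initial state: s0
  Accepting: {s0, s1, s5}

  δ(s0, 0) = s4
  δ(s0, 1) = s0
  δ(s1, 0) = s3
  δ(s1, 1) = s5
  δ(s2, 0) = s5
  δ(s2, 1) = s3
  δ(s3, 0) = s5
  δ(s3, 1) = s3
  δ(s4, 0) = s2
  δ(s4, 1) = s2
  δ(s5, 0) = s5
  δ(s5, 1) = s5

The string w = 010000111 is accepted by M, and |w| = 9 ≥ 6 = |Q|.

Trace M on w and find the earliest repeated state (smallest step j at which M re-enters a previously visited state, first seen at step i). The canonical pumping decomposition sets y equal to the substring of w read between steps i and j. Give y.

State sequence: s0 -0-> s4 -1-> s2 -0-> s5 -0-> s5 -0-> s5 -0-> s5 -1-> s5 -1-> s5 -1-> s5
First repeat at step 4: s5 was already visited.

So i = 3, j = 4, giving x = w[0:3] = 010, y = w[3:4] = 0, z = w[4:9] = 00111.
Check: |xy| = 4 ≤ 6 and |y| = 1 ≥ 1. Reading y takes M from s5 back to s5, so every xyⁱz is accepted.
Since M has 6 states, any run of length ≥ 6 visits 6+1 states, so by pigeonhole some state repeats within the first 6 steps — that repeat gives the pumpable loop.

0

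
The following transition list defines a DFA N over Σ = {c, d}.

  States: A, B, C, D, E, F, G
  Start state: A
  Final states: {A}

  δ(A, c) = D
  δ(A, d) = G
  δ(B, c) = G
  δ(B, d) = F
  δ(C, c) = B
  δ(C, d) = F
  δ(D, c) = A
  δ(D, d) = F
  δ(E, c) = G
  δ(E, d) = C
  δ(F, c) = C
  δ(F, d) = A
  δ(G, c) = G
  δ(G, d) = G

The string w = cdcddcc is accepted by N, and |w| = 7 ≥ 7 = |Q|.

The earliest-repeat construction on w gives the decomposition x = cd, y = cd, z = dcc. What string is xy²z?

cdcdcddcc

xy^2z = cd·cd·cd·dcc = cdcdcddcc.
Reading y = cd takes N from F back to F, so after x·y·y the machine is still in F, and z then leads to the accepting state A. Hence cdcdcddcc ∈ L(N).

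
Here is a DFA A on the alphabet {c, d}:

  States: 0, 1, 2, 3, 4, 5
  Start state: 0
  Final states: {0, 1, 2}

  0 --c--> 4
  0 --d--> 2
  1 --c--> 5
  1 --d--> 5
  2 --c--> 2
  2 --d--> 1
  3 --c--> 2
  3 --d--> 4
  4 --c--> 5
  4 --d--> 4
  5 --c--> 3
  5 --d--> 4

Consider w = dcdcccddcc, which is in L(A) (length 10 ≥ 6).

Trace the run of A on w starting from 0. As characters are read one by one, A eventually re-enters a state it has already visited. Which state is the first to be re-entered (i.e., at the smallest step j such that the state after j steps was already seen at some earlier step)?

State sequence: 0 -d-> 2 -c-> 2 -d-> 1 -c-> 5 -c-> 3 -c-> 2 -d-> 1 -d-> 5 -c-> 3 -c-> 2
First repeat at step 2: 2 was already visited.

The earliest repeat is at step j = 2: A is in 2, which it already visited at step i = 1.
The DFA has 6 states, so the proof of the pumping lemma guarantees a repeated state among the first 6+1 visited; the segment between the two visits is the pumpable y.

2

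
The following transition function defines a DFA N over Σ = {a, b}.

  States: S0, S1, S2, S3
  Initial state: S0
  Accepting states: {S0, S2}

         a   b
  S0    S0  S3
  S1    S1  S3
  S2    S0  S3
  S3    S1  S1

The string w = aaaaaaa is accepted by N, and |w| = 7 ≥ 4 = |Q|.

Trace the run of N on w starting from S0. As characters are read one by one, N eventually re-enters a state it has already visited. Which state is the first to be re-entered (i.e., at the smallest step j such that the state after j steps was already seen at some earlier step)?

Run of N on w = a a a a a a a:
  step 0: S0  (start)
  step 1: S0  (read a: S0→S0)   ← first repeat (S0 seen earlier)
  step 2: S0  (read a: S0→S0)
  step 3: S0  (read a: S0→S0)
  step 4: S0  (read a: S0→S0)
  step 5: S0  (read a: S0→S0)
  step 6: S0  (read a: S0→S0)
  step 7: S0  (read a: S0→S0)

The earliest repeat is at step j = 1: N is in S0, which it already visited at step i = 0.
With |Q| = 4, pigeonhole forces a state repeat no later than step 4; the substring read between the first and second visits to that state can be pumped.

S0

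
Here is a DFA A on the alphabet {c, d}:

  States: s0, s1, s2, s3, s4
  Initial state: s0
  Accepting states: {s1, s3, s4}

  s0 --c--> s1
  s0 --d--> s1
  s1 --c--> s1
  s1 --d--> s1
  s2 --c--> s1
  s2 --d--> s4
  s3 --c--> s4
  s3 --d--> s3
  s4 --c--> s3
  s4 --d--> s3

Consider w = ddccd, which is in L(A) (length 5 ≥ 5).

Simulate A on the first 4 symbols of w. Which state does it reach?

State sequence: s0 -d-> s1 -d-> s1 -c-> s1 -c-> s1

After reading 4 characters, A is in state s1.

s1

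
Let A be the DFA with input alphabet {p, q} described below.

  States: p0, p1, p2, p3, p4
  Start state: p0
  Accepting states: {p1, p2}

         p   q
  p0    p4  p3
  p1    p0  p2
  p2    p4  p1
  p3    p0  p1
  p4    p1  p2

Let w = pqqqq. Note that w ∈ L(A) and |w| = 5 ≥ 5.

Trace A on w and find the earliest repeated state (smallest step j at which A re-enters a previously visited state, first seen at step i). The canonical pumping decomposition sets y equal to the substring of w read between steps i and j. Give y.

qq

State sequence: p0 -p-> p4 -q-> p2 -q-> p1 -q-> p2 -q-> p1
First repeat at step 4: p2 was already visited.

So i = 2, j = 4, giving x = w[0:2] = pq, y = w[2:4] = qq, z = w[4:5] = q.
Check: |xy| = 4 ≤ 5 and |y| = 2 ≥ 1. Reading y takes A from p2 back to p2, so every xyⁱz is accepted.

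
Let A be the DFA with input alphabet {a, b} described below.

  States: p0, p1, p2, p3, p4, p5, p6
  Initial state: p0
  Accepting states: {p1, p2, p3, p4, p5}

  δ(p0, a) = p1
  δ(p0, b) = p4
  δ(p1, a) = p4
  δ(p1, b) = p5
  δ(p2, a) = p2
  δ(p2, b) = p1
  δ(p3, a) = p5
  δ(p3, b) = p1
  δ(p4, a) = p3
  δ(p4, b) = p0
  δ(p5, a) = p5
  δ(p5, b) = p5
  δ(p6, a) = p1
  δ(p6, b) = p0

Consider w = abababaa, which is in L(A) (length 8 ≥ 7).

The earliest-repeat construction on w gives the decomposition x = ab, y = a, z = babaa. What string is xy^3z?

xy^3z = ab·a·a·a·babaa = abaaababaa.
Reading y = a takes A from p5 back to p5, so after x·y·y·y the machine is still in p5, and z then leads to the accepting state p5. Hence abaaababaa ∈ L(A).

abaaababaa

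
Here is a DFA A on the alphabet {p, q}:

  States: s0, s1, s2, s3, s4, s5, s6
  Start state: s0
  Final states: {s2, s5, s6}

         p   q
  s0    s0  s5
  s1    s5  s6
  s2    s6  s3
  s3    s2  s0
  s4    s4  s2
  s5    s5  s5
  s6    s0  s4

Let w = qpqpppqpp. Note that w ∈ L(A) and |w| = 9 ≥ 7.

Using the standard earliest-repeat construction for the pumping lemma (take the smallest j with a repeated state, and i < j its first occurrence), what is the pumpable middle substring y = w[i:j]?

p

Run of A on w = q p q p p p q p p:
  step 0: s0  (start)
  step 1: s5  (read q: s0→s5)
  step 2: s5  (read p: s5→s5)   ← first repeat (s5 seen earlier)
  step 3: s5  (read q: s5→s5)
  step 4: s5  (read p: s5→s5)
  step 5: s5  (read p: s5→s5)
  step 6: s5  (read p: s5→s5)
  step 7: s5  (read q: s5→s5)
  step 8: s5  (read p: s5→s5)
  step 9: s5  (read p: s5→s5)

So i = 1, j = 2, giving x = w[0:1] = q, y = w[1:2] = p, z = w[2:9] = qpppqpp.
Check: |xy| = 2 ≤ 7 and |y| = 1 ≥ 1. Reading y takes A from s5 back to s5, so every xyⁱz is accepted.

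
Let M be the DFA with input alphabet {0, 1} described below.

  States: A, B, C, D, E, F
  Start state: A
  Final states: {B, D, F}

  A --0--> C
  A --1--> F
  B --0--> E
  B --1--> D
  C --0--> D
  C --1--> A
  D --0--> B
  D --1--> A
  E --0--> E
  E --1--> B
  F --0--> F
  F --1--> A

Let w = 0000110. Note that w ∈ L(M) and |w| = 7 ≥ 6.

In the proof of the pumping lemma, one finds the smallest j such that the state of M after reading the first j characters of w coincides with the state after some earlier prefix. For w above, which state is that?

State sequence: A -0-> C -0-> D -0-> B -0-> E -1-> B -1-> D -0-> B
First repeat at step 5: B was already visited.

The earliest repeat is at step j = 5: M is in B, which it already visited at step i = 3.
The DFA has 6 states, so the proof of the pumping lemma guarantees a repeated state among the first 6+1 visited; the segment between the two visits is the pumpable y.

B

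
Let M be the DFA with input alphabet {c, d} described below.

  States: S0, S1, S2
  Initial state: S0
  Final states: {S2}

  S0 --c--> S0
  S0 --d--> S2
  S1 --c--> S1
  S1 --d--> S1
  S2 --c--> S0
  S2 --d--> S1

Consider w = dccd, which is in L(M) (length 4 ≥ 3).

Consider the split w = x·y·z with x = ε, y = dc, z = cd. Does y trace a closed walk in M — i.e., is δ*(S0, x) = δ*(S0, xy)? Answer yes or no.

Run of M on the first 2 characters of w = d c:
  step 0: S0  (start)
  step 1: S2  (read d: S0→S2)
  step 2: S0  (read c: S2→S0)

After x (step 0): S0. After xy (step 2): S0.
They match, so y = dc drives M around a cycle from S0 back to itself; pumping y any number of times keeps M in S0 before reading z, and xyⁱz ∈ L(M) for every i ≥ 0.

yes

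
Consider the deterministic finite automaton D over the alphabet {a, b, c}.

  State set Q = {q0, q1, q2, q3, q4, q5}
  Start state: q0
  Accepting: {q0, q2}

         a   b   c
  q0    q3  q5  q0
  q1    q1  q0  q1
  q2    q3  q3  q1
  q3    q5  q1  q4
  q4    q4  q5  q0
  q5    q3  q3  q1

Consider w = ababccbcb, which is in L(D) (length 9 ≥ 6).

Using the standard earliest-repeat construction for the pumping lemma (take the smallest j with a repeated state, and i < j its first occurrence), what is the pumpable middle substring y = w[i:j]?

a

State sequence: q0 -a-> q3 -b-> q1 -a-> q1 -b-> q0 -c-> q0 -c-> q0 -b-> q5 -c-> q1 -b-> q0
First repeat at step 3: q1 was already visited.

So i = 2, j = 3, giving x = w[0:2] = ab, y = w[2:3] = a, z = w[3:9] = bccbcb.
Check: |xy| = 3 ≤ 6 and |y| = 1 ≥ 1. Reading y takes D from q1 back to q1, so every xyⁱz is accepted.
Since D has 6 states, any run of length ≥ 6 visits 6+1 states, so by pigeonhole some state repeats within the first 6 steps — that repeat gives the pumpable loop.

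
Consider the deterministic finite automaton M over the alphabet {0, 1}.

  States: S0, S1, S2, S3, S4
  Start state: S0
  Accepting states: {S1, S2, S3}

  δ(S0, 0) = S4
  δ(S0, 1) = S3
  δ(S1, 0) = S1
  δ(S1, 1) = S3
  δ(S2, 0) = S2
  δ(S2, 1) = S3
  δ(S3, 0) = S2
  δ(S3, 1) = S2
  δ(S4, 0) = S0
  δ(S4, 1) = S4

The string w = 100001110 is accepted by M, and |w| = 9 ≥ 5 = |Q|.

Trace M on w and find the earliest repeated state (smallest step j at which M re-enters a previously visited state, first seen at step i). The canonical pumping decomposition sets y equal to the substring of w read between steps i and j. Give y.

0

Run of M on w = 1 0 0 0 0 1 1 1 0:
  step 0: S0  (start)
  step 1: S3  (read 1: S0→S3)
  step 2: S2  (read 0: S3→S2)
  step 3: S2  (read 0: S2→S2)   ← first repeat (S2 seen earlier)
  step 4: S2  (read 0: S2→S2)
  step 5: S2  (read 0: S2→S2)
  step 6: S3  (read 1: S2→S3)
  step 7: S2  (read 1: S3→S2)
  step 8: S3  (read 1: S2→S3)
  step 9: S2  (read 0: S3→S2)

So i = 2, j = 3, giving x = w[0:2] = 10, y = w[2:3] = 0, z = w[3:9] = 001110.
Check: |xy| = 3 ≤ 5 and |y| = 1 ≥ 1. Reading y takes M from S2 back to S2, so every xyⁱz is accepted.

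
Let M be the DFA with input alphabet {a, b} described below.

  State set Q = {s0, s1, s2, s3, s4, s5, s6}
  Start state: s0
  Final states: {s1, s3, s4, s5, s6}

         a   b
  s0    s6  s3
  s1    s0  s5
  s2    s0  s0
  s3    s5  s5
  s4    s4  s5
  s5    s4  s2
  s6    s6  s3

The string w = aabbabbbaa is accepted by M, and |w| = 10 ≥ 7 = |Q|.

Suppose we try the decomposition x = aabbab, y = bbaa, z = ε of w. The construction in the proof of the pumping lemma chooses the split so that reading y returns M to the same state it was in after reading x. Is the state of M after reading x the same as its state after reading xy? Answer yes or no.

no

State sequence: s0 -a-> s6 -a-> s6 -b-> s3 -b-> s5 -a-> s4 -b-> s5 -b-> s2 -b-> s0 -a-> s6 -a-> s6

After x (step 6): s5. After xy (step 10): s6.
They differ (s5 ≠ s6), so y is not a cycle from the state after x; this split is not the one the pumping-lemma construction produces, and pumping y need not keep the string in L(M).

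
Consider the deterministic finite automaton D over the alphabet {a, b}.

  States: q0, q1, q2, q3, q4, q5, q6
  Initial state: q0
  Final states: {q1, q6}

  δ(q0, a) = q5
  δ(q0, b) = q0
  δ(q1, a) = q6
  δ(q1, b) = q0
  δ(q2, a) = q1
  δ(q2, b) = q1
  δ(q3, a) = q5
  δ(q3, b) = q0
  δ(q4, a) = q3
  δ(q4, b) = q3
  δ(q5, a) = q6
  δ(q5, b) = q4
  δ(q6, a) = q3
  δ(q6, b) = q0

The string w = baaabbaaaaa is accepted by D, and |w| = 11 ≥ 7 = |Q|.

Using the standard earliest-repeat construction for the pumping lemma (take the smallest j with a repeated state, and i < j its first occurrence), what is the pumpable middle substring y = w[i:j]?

b

Run of D on w = b a a a b b a a a a a:
  step 0: q0  (start)
  step 1: q0  (read b: q0→q0)   ← first repeat (q0 seen earlier)
  step 2: q5  (read a: q0→q5)
  step 3: q6  (read a: q5→q6)
  step 4: q3  (read a: q6→q3)
  step 5: q0  (read b: q3→q0)
  step 6: q0  (read b: q0→q0)
  step 7: q5  (read a: q0→q5)
  step 8: q6  (read a: q5→q6)
  step 9: q3  (read a: q6→q3)
  step 10: q5  (read a: q3→q5)
  step 11: q6  (read a: q5→q6)

So i = 0, j = 1, giving x = w[0:0] = ε, y = w[0:1] = b, z = w[1:11] = aaabbaaaaa.
Check: |xy| = 1 ≤ 7 and |y| = 1 ≥ 1. Reading y takes D from q0 back to q0, so every xyⁱz is accepted.
Since D has 7 states, any run of length ≥ 7 visits 7+1 states, so by pigeonhole some state repeats within the first 7 steps — that repeat gives the pumpable loop.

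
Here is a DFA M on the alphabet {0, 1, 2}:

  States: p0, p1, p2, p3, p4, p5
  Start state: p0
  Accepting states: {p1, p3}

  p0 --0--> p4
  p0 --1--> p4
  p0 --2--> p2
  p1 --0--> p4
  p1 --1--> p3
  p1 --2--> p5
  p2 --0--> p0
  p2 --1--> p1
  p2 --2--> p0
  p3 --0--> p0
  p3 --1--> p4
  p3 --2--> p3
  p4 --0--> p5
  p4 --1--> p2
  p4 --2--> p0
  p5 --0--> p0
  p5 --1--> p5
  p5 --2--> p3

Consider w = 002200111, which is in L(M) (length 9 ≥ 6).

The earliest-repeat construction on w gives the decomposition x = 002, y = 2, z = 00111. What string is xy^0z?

00200111

xy⁰z = xz = 002·00111 = 00200111.
Reading y = 2 takes M from p3 back to p3, so after x the machine is still in p3, and z then leads to the accepting state p3. Hence 00200111 ∈ L(M).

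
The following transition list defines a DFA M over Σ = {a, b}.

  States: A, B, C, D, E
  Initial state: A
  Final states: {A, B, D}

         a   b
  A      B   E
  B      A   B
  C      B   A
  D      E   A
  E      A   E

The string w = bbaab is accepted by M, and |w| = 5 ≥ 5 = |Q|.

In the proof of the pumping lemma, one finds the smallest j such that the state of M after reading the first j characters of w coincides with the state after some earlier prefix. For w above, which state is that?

Run of M on w = b b a a b:
  step 0: A  (start)
  step 1: E  (read b: A→E)
  step 2: E  (read b: E→E)   ← first repeat (E seen earlier)
  step 3: A  (read a: E→A)
  step 4: B  (read a: A→B)
  step 5: B  (read b: B→B)

The earliest repeat is at step j = 2: M is in E, which it already visited at step i = 1.
Since M has 5 states, any run of length ≥ 5 visits 5+1 states, so by pigeonhole some state repeats within the first 5 steps — that repeat gives the pumpable loop.

E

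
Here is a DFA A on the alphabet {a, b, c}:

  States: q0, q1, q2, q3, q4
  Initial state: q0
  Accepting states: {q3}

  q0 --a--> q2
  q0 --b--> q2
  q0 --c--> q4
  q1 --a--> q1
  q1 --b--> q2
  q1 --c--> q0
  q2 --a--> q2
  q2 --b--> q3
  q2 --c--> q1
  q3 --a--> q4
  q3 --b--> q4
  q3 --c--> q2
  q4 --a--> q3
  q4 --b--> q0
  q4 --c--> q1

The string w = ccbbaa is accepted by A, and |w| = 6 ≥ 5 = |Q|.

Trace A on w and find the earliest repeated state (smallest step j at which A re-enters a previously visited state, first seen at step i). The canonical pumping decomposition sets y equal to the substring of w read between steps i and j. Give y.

cbba

Run of A on w = c c b b a a:
  step 0: q0  (start)
  step 1: q4  (read c: q0→q4)
  step 2: q1  (read c: q4→q1)
  step 3: q2  (read b: q1→q2)
  step 4: q3  (read b: q2→q3)
  step 5: q4  (read a: q3→q4)   ← first repeat (q4 seen earlier)
  step 6: q3  (read a: q4→q3)

So i = 1, j = 5, giving x = w[0:1] = c, y = w[1:5] = cbba, z = w[5:6] = a.
Check: |xy| = 5 ≤ 5 and |y| = 4 ≥ 1. Reading y takes A from q4 back to q4, so every xyⁱz is accepted.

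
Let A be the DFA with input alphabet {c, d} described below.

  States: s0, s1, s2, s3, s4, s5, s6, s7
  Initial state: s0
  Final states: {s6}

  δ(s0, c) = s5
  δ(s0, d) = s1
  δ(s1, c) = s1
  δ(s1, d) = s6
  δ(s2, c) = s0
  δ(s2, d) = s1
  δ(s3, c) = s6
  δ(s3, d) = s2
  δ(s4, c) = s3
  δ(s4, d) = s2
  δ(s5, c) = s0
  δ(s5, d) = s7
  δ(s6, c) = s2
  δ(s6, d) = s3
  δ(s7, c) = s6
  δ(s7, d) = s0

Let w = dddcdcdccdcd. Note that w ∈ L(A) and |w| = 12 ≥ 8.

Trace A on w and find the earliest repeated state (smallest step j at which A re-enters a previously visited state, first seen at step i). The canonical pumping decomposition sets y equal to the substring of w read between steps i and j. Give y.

State sequence: s0 -d-> s1 -d-> s6 -d-> s3 -c-> s6 -d-> s3 -c-> s6 -d-> s3 -c-> s6 -c-> s2 -d-> s1 -c-> s1 -d-> s6
First repeat at step 4: s6 was already visited.

So i = 2, j = 4, giving x = w[0:2] = dd, y = w[2:4] = dc, z = w[4:12] = dcdccdcd.
Check: |xy| = 4 ≤ 8 and |y| = 2 ≥ 1. Reading y takes A from s6 back to s6, so every xyⁱz is accepted.
The DFA has 8 states, so the proof of the pumping lemma guarantees a repeated state among the first 8+1 visited; the segment between the two visits is the pumpable y.

dc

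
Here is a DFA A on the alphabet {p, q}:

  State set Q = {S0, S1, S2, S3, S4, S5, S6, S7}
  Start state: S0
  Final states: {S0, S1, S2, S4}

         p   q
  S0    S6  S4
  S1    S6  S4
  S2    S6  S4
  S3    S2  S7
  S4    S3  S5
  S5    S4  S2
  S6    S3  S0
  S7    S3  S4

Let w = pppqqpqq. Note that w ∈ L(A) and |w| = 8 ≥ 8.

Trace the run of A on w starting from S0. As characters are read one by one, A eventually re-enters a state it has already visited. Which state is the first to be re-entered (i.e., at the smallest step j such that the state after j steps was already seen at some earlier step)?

Run of A on w = p p p q q p q q:
  step 0: S0  (start)
  step 1: S6  (read p: S0→S6)
  step 2: S3  (read p: S6→S3)
  step 3: S2  (read p: S3→S2)
  step 4: S4  (read q: S2→S4)
  step 5: S5  (read q: S4→S5)
  step 6: S4  (read p: S5→S4)   ← first repeat (S4 seen earlier)
  step 7: S5  (read q: S4→S5)
  step 8: S2  (read q: S5→S2)

The earliest repeat is at step j = 6: A is in S4, which it already visited at step i = 4.
With |Q| = 8, pigeonhole forces a state repeat no later than step 8; the substring read between the first and second visits to that state can be pumped.

S4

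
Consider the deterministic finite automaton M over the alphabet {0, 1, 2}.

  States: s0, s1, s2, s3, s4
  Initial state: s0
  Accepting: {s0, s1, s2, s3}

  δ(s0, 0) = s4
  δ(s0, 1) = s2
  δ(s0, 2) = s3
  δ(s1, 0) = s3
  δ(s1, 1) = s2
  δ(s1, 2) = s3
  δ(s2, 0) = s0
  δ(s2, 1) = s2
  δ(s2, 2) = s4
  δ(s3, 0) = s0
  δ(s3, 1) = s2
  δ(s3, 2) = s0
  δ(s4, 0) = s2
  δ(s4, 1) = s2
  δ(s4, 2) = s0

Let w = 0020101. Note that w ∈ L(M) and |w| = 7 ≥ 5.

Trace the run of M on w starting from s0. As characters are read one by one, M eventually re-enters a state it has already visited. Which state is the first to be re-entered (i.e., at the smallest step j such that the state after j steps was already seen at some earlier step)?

State sequence: s0 -0-> s4 -0-> s2 -2-> s4 -0-> s2 -1-> s2 -0-> s0 -1-> s2
First repeat at step 3: s4 was already visited.

The earliest repeat is at step j = 3: M is in s4, which it already visited at step i = 1.

s4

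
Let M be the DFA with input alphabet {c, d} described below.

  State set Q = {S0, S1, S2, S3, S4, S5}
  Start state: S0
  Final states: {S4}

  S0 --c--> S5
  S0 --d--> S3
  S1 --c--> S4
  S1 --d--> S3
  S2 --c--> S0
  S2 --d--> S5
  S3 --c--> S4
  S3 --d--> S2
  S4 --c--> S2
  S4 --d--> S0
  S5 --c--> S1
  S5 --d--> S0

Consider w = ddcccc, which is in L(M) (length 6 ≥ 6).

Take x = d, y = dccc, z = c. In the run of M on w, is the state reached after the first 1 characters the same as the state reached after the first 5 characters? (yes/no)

Run of M on the first 5 characters of w = d d c c c:
  step 0: S0  (start)
  step 1: S3  (read d: S0→S3)
  step 2: S2  (read d: S3→S2)
  step 3: S0  (read c: S2→S0)
  step 4: S5  (read c: S0→S5)
  step 5: S1  (read c: S5→S1)

After x (step 1): S3. After xy (step 5): S1.
They differ (S3 ≠ S1), so y is not a cycle from the state after x; this split is not the one the pumping-lemma construction produces, and pumping y need not keep the string in L(M).

no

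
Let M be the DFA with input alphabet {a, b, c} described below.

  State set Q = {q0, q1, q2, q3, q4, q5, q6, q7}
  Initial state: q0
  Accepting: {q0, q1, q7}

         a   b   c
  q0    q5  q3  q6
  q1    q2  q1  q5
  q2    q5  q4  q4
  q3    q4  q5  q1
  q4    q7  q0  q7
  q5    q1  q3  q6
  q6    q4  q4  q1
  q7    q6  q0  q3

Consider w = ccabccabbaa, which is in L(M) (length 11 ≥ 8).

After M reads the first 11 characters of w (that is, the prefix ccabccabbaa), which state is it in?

q7

Run of M on the first 11 characters of w = c c a b c c a b b a a:
  step 0: q0  (start)
  step 1: q6  (read c: q0→q6)
  step 2: q1  (read c: q6→q1)
  step 3: q2  (read a: q1→q2)
  step 4: q4  (read b: q2→q4)
  step 5: q7  (read c: q4→q7)
  step 6: q3  (read c: q7→q3)
  step 7: q4  (read a: q3→q4)
  step 8: q0  (read b: q4→q0)
  step 9: q3  (read b: q0→q3)
  step 10: q4  (read a: q3→q4)
  step 11: q7  (read a: q4→q7)

After reading 11 characters, M is in state q7.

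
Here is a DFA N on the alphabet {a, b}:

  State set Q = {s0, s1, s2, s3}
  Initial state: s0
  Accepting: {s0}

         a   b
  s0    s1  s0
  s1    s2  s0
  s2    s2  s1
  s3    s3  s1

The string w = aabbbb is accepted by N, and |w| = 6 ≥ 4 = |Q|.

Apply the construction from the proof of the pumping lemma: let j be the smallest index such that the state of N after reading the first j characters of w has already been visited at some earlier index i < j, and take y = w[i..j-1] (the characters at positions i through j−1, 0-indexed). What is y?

ab

Run of N on w = a a b b b b:
  step 0: s0  (start)
  step 1: s1  (read a: s0→s1)
  step 2: s2  (read a: s1→s2)
  step 3: s1  (read b: s2→s1)   ← first repeat (s1 seen earlier)
  step 4: s0  (read b: s1→s0)
  step 5: s0  (read b: s0→s0)
  step 6: s0  (read b: s0→s0)

So i = 1, j = 3, giving x = w[0:1] = a, y = w[1:3] = ab, z = w[3:6] = bbb.
Check: |xy| = 3 ≤ 4 and |y| = 2 ≥ 1. Reading y takes N from s1 back to s1, so every xyⁱz is accepted.
The DFA has 4 states, so the proof of the pumping lemma guarantees a repeated state among the first 4+1 visited; the segment between the two visits is the pumpable y.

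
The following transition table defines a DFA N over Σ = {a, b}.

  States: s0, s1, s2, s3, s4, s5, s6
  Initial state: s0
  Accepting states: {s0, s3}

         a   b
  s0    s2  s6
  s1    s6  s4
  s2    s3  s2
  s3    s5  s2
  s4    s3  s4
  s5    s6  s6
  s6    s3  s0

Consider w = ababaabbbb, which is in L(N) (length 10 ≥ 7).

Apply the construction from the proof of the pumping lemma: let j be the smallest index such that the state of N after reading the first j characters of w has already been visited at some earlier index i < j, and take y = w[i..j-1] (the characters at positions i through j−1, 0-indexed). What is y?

b

State sequence: s0 -a-> s2 -b-> s2 -a-> s3 -b-> s2 -a-> s3 -a-> s5 -b-> s6 -b-> s0 -b-> s6 -b-> s0
First repeat at step 2: s2 was already visited.

So i = 1, j = 2, giving x = w[0:1] = a, y = w[1:2] = b, z = w[2:10] = abaabbbb.
Check: |xy| = 2 ≤ 7 and |y| = 1 ≥ 1. Reading y takes N from s2 back to s2, so every xyⁱz is accepted.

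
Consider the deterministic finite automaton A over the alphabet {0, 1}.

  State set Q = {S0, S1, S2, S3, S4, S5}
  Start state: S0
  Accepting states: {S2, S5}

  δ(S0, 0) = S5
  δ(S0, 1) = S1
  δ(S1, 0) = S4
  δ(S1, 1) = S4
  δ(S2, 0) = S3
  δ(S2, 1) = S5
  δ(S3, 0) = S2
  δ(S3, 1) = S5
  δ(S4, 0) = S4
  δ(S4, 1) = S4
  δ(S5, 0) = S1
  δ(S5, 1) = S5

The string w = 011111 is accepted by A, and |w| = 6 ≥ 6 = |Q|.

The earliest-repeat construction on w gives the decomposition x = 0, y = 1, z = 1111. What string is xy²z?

0111111

xy^2z = 0·1·1·1111 = 0111111.
Reading y = 1 takes A from S5 back to S5, so after x·y·y the machine is still in S5, and z then leads to the accepting state S5. Hence 0111111 ∈ L(A).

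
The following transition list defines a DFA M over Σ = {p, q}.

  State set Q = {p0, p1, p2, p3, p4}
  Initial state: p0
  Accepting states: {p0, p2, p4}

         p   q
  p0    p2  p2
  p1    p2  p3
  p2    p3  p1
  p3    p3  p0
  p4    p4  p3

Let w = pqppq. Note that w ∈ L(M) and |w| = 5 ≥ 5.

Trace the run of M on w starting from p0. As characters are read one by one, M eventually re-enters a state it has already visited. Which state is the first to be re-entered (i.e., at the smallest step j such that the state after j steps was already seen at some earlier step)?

p2

State sequence: p0 -p-> p2 -q-> p1 -p-> p2 -p-> p3 -q-> p0
First repeat at step 3: p2 was already visited.

The earliest repeat is at step j = 3: M is in p2, which it already visited at step i = 1.
Since M has 5 states, any run of length ≥ 5 visits 5+1 states, so by pigeonhole some state repeats within the first 5 steps — that repeat gives the pumpable loop.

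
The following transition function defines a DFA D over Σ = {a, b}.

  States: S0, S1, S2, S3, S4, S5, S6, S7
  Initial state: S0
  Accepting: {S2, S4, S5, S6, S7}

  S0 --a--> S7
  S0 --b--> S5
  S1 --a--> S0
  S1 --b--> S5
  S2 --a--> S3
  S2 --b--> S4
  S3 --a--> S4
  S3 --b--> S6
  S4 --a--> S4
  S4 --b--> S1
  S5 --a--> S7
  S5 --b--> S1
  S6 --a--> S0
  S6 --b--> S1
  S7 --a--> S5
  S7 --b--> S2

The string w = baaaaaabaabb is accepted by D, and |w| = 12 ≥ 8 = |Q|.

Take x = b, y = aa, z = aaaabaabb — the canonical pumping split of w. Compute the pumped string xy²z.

xy^2z = b·aa·aa·aaaabaabb = baaaaaaaabaabb.
Reading y = aa takes D from S5 back to S5, so after x·y·y the machine is still in S5, and z then leads to the accepting state S4. Hence baaaaaaaabaabb ∈ L(D).

baaaaaaaabaabb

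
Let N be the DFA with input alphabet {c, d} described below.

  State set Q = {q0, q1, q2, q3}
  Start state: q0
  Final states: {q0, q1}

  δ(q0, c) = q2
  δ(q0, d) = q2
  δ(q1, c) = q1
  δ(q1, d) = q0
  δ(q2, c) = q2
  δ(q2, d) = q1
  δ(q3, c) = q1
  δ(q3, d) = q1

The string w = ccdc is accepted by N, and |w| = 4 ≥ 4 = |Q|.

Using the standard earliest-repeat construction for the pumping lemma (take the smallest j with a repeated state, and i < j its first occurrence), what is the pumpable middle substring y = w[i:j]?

c

State sequence: q0 -c-> q2 -c-> q2 -d-> q1 -c-> q1
First repeat at step 2: q2 was already visited.

So i = 1, j = 2, giving x = w[0:1] = c, y = w[1:2] = c, z = w[2:4] = dc.
Check: |xy| = 2 ≤ 4 and |y| = 1 ≥ 1. Reading y takes N from q2 back to q2, so every xyⁱz is accepted.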